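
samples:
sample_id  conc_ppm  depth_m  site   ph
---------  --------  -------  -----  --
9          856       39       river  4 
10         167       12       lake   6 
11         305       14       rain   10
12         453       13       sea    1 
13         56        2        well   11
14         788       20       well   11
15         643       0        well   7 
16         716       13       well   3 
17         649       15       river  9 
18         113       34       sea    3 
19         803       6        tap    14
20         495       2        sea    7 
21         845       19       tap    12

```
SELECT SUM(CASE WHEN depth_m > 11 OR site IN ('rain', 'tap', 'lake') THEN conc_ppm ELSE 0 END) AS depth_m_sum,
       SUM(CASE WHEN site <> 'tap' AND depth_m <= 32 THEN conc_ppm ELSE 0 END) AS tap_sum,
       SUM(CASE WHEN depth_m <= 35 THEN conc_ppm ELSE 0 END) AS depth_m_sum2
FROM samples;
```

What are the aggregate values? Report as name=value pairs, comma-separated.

depth_m_sum=5695, tap_sum=4272, depth_m_sum2=6033

[depth_m_sum: depth_m > 11 OR site IN ('rain', 'tap', 'lake')]
sample_id=9: ✓ → 856
sample_id=10: ✓ → 167
sample_id=11: ✓ → 305
sample_id=12: ✓ → 453
sample_id=13: ✗
sample_id=14: ✓ → 788
sample_id=15: ✗
sample_id=16: ✓ → 716
sample_id=17: ✓ → 649
sample_id=18: ✓ → 113
sample_id=19: ✓ → 803
sample_id=20: ✗
sample_id=21: ✓ → 845
depth_m_sum = 856 + 167 + 305 + 453 + 788 + 716 + 649 + 113 + 803 + 845 = 5695
—
[tap_sum: site <> 'tap' AND depth_m <= 32]
sample_id=9: ✗
sample_id=10: ✓ → 167
sample_id=11: ✓ → 305
sample_id=12: ✓ → 453
sample_id=13: ✓ → 56
sample_id=14: ✓ → 788
sample_id=15: ✓ → 643
sample_id=16: ✓ → 716
sample_id=17: ✓ → 649
sample_id=18: ✗
sample_id=19: ✗
sample_id=20: ✓ → 495
sample_id=21: ✗
tap_sum = 167 + 305 + 453 + 56 + 788 + 643 + 716 + 649 + 495 = 4272
—
[depth_m_sum2: depth_m <= 35]
sample_id=9: ✗
sample_id=10: ✓ → 167
sample_id=11: ✓ → 305
sample_id=12: ✓ → 453
sample_id=13: ✓ → 56
sample_id=14: ✓ → 788
sample_id=15: ✓ → 643
sample_id=16: ✓ → 716
sample_id=17: ✓ → 649
sample_id=18: ✓ → 113
sample_id=19: ✓ → 803
sample_id=20: ✓ → 495
sample_id=21: ✓ → 845
depth_m_sum2 = 167 + 305 + 453 + 56 + 788 + 643 + 716 + 649 + 113 + 803 + 495 + 845 = 6033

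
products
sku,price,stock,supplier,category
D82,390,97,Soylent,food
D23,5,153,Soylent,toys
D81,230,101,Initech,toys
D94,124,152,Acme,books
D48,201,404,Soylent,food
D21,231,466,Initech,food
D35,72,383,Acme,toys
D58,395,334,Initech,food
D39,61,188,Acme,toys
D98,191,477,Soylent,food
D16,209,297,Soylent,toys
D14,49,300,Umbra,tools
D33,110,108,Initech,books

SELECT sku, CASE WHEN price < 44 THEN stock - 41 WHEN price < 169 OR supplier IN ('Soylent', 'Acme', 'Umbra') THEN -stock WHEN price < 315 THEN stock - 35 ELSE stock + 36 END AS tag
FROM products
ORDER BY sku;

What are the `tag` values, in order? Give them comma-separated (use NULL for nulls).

-300, -297, 431, 112, -108, -383, -188, -404, 370, 66, -97, -152, -477

sku=D14: price < 169 OR supplier IN ('Soylent', 'Acme', 'Umbra') → -300
sku=D16: price < 169 OR supplier IN ('Soylent', 'Acme', 'Umbra') → -297
sku=D21: price < 315 → 431
sku=D23: price < 44 → 112
sku=D33: price < 169 OR supplier IN ('Soylent', 'Acme', 'Umbra') → -108
sku=D35: price < 169 OR supplier IN ('Soylent', 'Acme', 'Umbra') → -383
sku=D39: price < 169 OR supplier IN ('Soylent', 'Acme', 'Umbra') → -188
sku=D48: price < 169 OR supplier IN ('Soylent', 'Acme', 'Umbra') → -404
sku=D58: ELSE → 370
sku=D81: price < 315 → 66
sku=D82: price < 169 OR supplier IN ('Soylent', 'Acme', 'Umbra') → -97
sku=D94: price < 169 OR supplier IN ('Soylent', 'Acme', 'Umbra') → -152
sku=D98: price < 169 OR supplier IN ('Soylent', 'Acme', 'Umbra') → -477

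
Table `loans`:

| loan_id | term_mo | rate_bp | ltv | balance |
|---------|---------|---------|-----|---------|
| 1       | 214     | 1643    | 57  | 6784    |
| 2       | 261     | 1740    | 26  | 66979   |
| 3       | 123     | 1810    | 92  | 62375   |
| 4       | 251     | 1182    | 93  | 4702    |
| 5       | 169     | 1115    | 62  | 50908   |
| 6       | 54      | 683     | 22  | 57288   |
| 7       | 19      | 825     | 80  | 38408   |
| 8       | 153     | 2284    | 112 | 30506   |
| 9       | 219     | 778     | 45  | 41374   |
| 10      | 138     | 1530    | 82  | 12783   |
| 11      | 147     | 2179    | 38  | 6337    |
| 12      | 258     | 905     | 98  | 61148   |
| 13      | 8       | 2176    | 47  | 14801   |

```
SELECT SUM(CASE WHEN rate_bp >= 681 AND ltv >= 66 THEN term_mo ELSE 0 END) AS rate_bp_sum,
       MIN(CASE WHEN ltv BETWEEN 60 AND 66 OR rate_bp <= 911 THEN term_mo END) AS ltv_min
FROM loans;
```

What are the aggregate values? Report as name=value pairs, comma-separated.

[rate_bp_sum: rate_bp >= 681 AND ltv >= 66]
loan_id=1: ✗
loan_id=2: ✗
loan_id=3: ✓ → 123
loan_id=4: ✓ → 251
loan_id=5: ✗
loan_id=6: ✗
loan_id=7: ✓ → 19
loan_id=8: ✓ → 153
loan_id=9: ✗
loan_id=10: ✓ → 138
loan_id=11: ✗
loan_id=12: ✓ → 258
loan_id=13: ✗
rate_bp_sum = 123 + 251 + 19 + 153 + 138 + 258 = 942
—
[ltv_min: ltv BETWEEN 60 AND 66 OR rate_bp <= 911]
loan_id=1: ✗
loan_id=2: ✗
loan_id=3: ✗
loan_id=4: ✗
loan_id=5: ✓ → 169
loan_id=6: ✓ → 54
loan_id=7: ✓ → 19
loan_id=8: ✗
loan_id=9: ✓ → 219
loan_id=10: ✗
loan_id=11: ✗
loan_id=12: ✓ → 258
loan_id=13: ✗
ltv_min = MIN(169, 54, 19, 219, 258) = 19

rate_bp_sum=942, ltv_min=19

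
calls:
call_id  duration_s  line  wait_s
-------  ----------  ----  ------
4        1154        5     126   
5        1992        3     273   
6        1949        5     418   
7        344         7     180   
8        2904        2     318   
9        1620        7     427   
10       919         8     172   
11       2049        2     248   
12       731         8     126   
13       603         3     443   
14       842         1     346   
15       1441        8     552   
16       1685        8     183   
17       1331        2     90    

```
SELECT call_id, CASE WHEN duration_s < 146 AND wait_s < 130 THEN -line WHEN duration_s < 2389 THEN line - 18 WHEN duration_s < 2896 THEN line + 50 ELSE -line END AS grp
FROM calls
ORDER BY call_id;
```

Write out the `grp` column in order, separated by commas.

call_id=4: duration_s < 2389 → -13
call_id=5: duration_s < 2389 → -15
call_id=6: duration_s < 2389 → -13
call_id=7: duration_s < 2389 → -11
call_id=8: ELSE → -2
call_id=9: duration_s < 2389 → -11
call_id=10: duration_s < 2389 → -10
call_id=11: duration_s < 2389 → -16
call_id=12: duration_s < 2389 → -10
call_id=13: duration_s < 2389 → -15
call_id=14: duration_s < 2389 → -17
call_id=15: duration_s < 2389 → -10
call_id=16: duration_s < 2389 → -10
call_id=17: duration_s < 2389 → -16

-13, -15, -13, -11, -2, -11, -10, -16, -10, -15, -17, -10, -10, -16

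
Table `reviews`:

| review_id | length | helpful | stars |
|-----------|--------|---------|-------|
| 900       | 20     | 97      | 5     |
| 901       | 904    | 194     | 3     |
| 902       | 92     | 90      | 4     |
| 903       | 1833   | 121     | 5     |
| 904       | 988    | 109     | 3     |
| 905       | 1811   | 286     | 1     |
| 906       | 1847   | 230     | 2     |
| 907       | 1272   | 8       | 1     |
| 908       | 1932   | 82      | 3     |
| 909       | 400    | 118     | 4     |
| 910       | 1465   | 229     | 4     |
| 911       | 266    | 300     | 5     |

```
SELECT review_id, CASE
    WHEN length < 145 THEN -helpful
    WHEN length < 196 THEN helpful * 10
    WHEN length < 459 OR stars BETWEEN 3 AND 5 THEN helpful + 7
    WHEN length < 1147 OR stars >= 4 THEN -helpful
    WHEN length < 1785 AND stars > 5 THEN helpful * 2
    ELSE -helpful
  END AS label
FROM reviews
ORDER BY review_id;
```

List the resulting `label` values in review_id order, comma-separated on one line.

-97, 201, -90, 128, 116, -286, -230, -8, 89, 125, 236, 307

review_id=900: length < 145 → -97
review_id=901: length < 459 OR stars BETWEEN 3 AND 5 → 201
review_id=902: length < 145 → -90
review_id=903: length < 459 OR stars BETWEEN 3 AND 5 → 128
review_id=904: length < 459 OR stars BETWEEN 3 AND 5 → 116
review_id=905: ELSE → -286
review_id=906: ELSE → -230
review_id=907: ELSE → -8
review_id=908: length < 459 OR stars BETWEEN 3 AND 5 → 89
review_id=909: length < 459 OR stars BETWEEN 3 AND 5 → 125
review_id=910: length < 459 OR stars BETWEEN 3 AND 5 → 236
review_id=911: length < 459 OR stars BETWEEN 3 AND 5 → 307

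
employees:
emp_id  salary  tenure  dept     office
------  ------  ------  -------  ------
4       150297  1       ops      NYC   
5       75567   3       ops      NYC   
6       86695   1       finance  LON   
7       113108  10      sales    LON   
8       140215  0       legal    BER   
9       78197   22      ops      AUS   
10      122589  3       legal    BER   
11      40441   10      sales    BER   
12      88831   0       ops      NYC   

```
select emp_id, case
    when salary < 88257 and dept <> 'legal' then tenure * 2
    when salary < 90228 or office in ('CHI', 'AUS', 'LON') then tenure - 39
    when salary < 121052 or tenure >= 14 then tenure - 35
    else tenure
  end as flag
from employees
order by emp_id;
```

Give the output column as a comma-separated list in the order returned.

emp_id=4: ELSE → 1
emp_id=5: salary < 88257 and dept <> 'legal' → 6
emp_id=6: salary < 88257 and dept <> 'legal' → 2
emp_id=7: salary < 90228 or office in ('CHI', 'AUS', 'LON') → -29
emp_id=8: ELSE → 0
emp_id=9: salary < 88257 and dept <> 'legal' → 44
emp_id=10: ELSE → 3
emp_id=11: salary < 88257 and dept <> 'legal' → 20
emp_id=12: salary < 90228 or office in ('CHI', 'AUS', 'LON') → -39

1, 6, 2, -29, 0, 44, 3, 20, -39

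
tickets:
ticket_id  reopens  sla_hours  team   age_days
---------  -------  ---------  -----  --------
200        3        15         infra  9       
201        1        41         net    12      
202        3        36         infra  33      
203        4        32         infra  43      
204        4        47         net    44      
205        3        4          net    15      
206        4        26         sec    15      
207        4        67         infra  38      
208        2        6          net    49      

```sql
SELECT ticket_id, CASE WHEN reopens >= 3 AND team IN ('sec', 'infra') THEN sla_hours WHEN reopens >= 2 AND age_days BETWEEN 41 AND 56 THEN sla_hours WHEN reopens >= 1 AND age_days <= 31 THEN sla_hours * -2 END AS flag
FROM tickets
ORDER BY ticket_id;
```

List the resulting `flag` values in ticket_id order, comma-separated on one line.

ticket_id=200: reopens >= 3 AND team IN ('sec', 'infra') → 15
ticket_id=201: reopens >= 1 AND age_days <= 31 → -82
ticket_id=202: reopens >= 3 AND team IN ('sec', 'infra') → 36
ticket_id=203: reopens >= 3 AND team IN ('sec', 'infra') → 32
ticket_id=204: reopens >= 2 AND age_days BETWEEN 41 AND 56 → 47
ticket_id=205: reopens >= 1 AND age_days <= 31 → -8
ticket_id=206: reopens >= 3 AND team IN ('sec', 'infra') → 26
ticket_id=207: reopens >= 3 AND team IN ('sec', 'infra') → 67
ticket_id=208: reopens >= 2 AND age_days BETWEEN 41 AND 56 → 6

15, -82, 36, 32, 47, -8, 26, 67, 6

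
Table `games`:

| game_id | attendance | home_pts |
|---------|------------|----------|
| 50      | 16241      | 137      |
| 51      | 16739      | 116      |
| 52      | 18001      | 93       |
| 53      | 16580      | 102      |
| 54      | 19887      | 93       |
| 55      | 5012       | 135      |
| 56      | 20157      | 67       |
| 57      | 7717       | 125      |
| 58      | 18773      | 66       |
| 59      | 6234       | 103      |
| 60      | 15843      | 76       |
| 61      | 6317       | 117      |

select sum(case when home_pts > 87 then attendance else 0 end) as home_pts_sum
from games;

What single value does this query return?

game_id=50: ✓ → 16241
game_id=51: ✓ → 16739
game_id=52: ✓ → 18001
game_id=53: ✓ → 16580
game_id=54: ✓ → 19887
game_id=55: ✓ → 5012
game_id=56: ✗
game_id=57: ✓ → 7717
game_id=58: ✗
game_id=59: ✓ → 6234
game_id=60: ✗
game_id=61: ✓ → 6317
home_pts_sum = 16241 + 16739 + 18001 + 16580 + 19887 + 5012 + 7717 + 6234 + 6317 = 112728

112728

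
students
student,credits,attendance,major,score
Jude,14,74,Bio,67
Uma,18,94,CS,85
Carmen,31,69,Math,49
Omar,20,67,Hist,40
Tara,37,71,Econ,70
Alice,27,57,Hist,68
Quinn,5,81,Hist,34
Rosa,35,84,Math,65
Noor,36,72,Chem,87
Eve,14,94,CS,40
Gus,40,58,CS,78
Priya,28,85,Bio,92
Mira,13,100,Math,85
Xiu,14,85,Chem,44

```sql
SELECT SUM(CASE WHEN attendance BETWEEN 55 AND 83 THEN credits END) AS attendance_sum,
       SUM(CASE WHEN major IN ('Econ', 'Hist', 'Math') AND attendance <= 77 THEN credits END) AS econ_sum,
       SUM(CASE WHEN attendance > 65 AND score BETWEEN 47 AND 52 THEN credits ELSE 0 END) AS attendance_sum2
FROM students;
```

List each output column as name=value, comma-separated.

attendance_sum=210, econ_sum=115, attendance_sum2=31

[attendance_sum: attendance BETWEEN 55 AND 83]
student=Jude: ✓ → 14
student=Uma: ✗
student=Carmen: ✓ → 31
student=Omar: ✓ → 20
student=Tara: ✓ → 37
student=Alice: ✓ → 27
student=Quinn: ✓ → 5
student=Rosa: ✗
student=Noor: ✓ → 36
student=Eve: ✗
student=Gus: ✓ → 40
student=Priya: ✗
student=Mira: ✗
student=Xiu: ✗
attendance_sum = 14 + 31 + 20 + 37 + 27 + 5 + 36 + 40 = 210
—
[econ_sum: major IN ('Econ', 'Hist', 'Math') AND attendance <= 77]
student=Jude: ✗
student=Uma: ✗
student=Carmen: ✓ → 31
student=Omar: ✓ → 20
student=Tara: ✓ → 37
student=Alice: ✓ → 27
student=Quinn: ✗
student=Rosa: ✗
student=Noor: ✗
student=Eve: ✗
student=Gus: ✗
student=Priya: ✗
student=Mira: ✗
student=Xiu: ✗
econ_sum = 31 + 20 + 37 + 27 = 115
—
[attendance_sum2: attendance > 65 AND score BETWEEN 47 AND 52]
student=Jude: ✗
student=Uma: ✗
student=Carmen: ✓ → 31
student=Omar: ✗
student=Tara: ✗
student=Alice: ✗
student=Quinn: ✗
student=Rosa: ✗
student=Noor: ✗
student=Eve: ✗
student=Gus: ✗
student=Priya: ✗
student=Mira: ✗
student=Xiu: ✗
attendance_sum2 = 31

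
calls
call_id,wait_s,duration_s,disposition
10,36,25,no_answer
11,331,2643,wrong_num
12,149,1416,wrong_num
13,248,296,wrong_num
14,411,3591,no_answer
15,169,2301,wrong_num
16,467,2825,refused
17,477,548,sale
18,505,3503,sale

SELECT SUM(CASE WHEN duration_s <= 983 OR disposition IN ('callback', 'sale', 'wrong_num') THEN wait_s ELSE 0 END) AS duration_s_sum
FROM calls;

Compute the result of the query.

call_id=10: ✓ → 36
call_id=11: ✓ → 331
call_id=12: ✓ → 149
call_id=13: ✓ → 248
call_id=14: ✗
call_id=15: ✓ → 169
call_id=16: ✗
call_id=17: ✓ → 477
call_id=18: ✓ → 505
duration_s_sum = 36 + 331 + 149 + 248 + 169 + 477 + 505 = 1915

1915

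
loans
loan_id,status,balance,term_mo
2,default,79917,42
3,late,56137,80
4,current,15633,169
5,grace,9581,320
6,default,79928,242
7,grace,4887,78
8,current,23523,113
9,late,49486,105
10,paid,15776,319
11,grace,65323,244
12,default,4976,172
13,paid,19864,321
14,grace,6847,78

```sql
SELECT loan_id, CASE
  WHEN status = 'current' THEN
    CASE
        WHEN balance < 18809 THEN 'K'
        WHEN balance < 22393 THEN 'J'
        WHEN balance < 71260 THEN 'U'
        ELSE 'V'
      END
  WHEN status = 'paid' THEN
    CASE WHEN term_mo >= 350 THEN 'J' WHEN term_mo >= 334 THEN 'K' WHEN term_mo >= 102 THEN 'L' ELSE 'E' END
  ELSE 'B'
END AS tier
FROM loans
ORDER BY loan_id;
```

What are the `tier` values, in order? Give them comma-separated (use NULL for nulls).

loan_id=2: status='default' → outer ELSE → B
loan_id=3: status='late' → outer ELSE → B
loan_id=4: status='current' → inner[balance < 18809] → K
loan_id=5: status='grace' → outer ELSE → B
loan_id=6: status='default' → outer ELSE → B
loan_id=7: status='grace' → outer ELSE → B
loan_id=8: status='current' → inner[balance < 71260] → U
loan_id=9: status='late' → outer ELSE → B
loan_id=10: status='paid' → inner[term_mo >= 102] → L
loan_id=11: status='grace' → outer ELSE → B
loan_id=12: status='default' → outer ELSE → B
loan_id=13: status='paid' → inner[term_mo >= 102] → L
loan_id=14: status='grace' → outer ELSE → B

B, B, K, B, B, B, U, B, L, B, B, L, B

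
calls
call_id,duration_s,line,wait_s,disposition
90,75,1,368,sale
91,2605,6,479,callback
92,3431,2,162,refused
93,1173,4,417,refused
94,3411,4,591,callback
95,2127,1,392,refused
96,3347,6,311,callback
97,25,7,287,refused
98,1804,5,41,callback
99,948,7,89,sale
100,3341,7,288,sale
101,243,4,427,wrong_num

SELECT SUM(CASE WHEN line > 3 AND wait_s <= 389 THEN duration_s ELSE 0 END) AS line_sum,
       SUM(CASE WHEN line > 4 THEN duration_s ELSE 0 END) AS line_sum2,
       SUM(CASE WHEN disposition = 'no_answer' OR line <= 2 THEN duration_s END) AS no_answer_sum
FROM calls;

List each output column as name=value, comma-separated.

[line_sum: line > 3 AND wait_s <= 389]
call_id=90: ✗
call_id=91: ✗
call_id=92: ✗
call_id=93: ✗
call_id=94: ✗
call_id=95: ✗
call_id=96: ✓ → 3347
call_id=97: ✓ → 25
call_id=98: ✓ → 1804
call_id=99: ✓ → 948
call_id=100: ✓ → 3341
call_id=101: ✗
line_sum = 3347 + 25 + 1804 + 948 + 3341 = 9465
—
[line_sum2: line > 4]
call_id=90: ✗
call_id=91: ✓ → 2605
call_id=92: ✗
call_id=93: ✗
call_id=94: ✗
call_id=95: ✗
call_id=96: ✓ → 3347
call_id=97: ✓ → 25
call_id=98: ✓ → 1804
call_id=99: ✓ → 948
call_id=100: ✓ → 3341
call_id=101: ✗
line_sum2 = 2605 + 3347 + 25 + 1804 + 948 + 3341 = 12070
—
[no_answer_sum: disposition = 'no_answer' OR line <= 2]
call_id=90: ✓ → 75
call_id=91: ✗
call_id=92: ✓ → 3431
call_id=93: ✗
call_id=94: ✗
call_id=95: ✓ → 2127
call_id=96: ✗
call_id=97: ✗
call_id=98: ✗
call_id=99: ✗
call_id=100: ✗
call_id=101: ✗
no_answer_sum = 75 + 3431 + 2127 = 5633

line_sum=9465, line_sum2=12070, no_answer_sum=5633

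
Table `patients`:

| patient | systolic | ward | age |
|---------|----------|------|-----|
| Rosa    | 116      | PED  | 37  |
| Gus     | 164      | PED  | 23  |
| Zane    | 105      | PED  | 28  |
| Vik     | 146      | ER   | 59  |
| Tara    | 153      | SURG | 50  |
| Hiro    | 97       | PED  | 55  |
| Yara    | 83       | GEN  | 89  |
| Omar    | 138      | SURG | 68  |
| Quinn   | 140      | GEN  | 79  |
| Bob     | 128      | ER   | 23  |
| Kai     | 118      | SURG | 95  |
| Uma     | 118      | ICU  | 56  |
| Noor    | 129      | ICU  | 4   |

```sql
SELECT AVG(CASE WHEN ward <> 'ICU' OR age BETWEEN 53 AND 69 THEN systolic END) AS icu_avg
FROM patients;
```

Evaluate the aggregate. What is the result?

patient=Rosa: ✓ → 116
patient=Gus: ✓ → 164
patient=Zane: ✓ → 105
patient=Vik: ✓ → 146
patient=Tara: ✓ → 153
patient=Hiro: ✓ → 97
patient=Yara: ✓ → 83
patient=Omar: ✓ → 138
patient=Quinn: ✓ → 140
patient=Bob: ✓ → 128
patient=Kai: ✓ → 118
patient=Uma: ✓ → 118
patient=Noor: ✗
icu_avg = (116 + 164 + 105 + 146 + 153 + 97 + 83 + 138 + 140 + 128 + 118 + 118) / 12 = 125.5

125.5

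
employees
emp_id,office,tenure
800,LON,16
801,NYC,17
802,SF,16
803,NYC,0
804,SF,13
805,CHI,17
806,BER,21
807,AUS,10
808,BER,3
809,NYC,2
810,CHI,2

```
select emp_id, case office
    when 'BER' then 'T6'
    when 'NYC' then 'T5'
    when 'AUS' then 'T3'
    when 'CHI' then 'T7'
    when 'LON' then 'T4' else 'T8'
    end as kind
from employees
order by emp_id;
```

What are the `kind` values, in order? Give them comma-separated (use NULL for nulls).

emp_id=800: office='LON' → T4
emp_id=801: office='NYC' → T5
emp_id=802: ELSE → T8
emp_id=803: office='NYC' → T5
emp_id=804: ELSE → T8
emp_id=805: office='CHI' → T7
emp_id=806: office='BER' → T6
emp_id=807: office='AUS' → T3
emp_id=808: office='BER' → T6
emp_id=809: office='NYC' → T5
emp_id=810: office='CHI' → T7

T4, T5, T8, T5, T8, T7, T6, T3, T6, T5, T7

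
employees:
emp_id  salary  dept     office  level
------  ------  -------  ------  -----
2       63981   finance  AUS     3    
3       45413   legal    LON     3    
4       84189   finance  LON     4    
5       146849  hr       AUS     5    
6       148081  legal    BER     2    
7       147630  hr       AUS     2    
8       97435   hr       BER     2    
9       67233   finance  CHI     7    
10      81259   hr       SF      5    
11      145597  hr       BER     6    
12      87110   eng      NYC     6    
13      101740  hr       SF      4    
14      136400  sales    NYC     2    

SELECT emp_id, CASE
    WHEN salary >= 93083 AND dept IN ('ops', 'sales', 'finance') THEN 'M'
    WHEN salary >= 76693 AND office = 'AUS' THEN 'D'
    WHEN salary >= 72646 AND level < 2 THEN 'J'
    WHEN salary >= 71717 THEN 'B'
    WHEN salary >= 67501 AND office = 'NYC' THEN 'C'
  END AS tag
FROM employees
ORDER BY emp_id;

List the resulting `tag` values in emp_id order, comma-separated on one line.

emp_id=2: (no match → NULL) → NULL
emp_id=3: (no match → NULL) → NULL
emp_id=4: salary >= 71717 → B
emp_id=5: salary >= 76693 AND office = 'AUS' → D
emp_id=6: salary >= 71717 → B
emp_id=7: salary >= 76693 AND office = 'AUS' → D
emp_id=8: salary >= 71717 → B
emp_id=9: (no match → NULL) → NULL
emp_id=10: salary >= 71717 → B
emp_id=11: salary >= 71717 → B
emp_id=12: salary >= 71717 → B
emp_id=13: salary >= 71717 → B
emp_id=14: salary >= 93083 AND dept IN ('ops', 'sales', 'finance') → M

NULL, NULL, B, D, B, D, B, NULL, B, B, B, B, M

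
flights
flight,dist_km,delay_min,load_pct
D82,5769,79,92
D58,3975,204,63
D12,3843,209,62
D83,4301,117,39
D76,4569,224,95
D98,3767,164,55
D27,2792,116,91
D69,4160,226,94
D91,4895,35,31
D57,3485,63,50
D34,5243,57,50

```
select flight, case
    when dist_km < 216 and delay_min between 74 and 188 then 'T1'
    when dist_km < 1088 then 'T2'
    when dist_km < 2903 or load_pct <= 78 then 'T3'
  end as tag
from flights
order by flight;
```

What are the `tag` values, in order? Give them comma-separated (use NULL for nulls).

T3, T3, T3, T3, T3, NULL, NULL, NULL, T3, T3, T3

flight=D12: dist_km < 2903 or load_pct <= 78 → T3
flight=D27: dist_km < 2903 or load_pct <= 78 → T3
flight=D34: dist_km < 2903 or load_pct <= 78 → T3
flight=D57: dist_km < 2903 or load_pct <= 78 → T3
flight=D58: dist_km < 2903 or load_pct <= 78 → T3
flight=D69: (no match → NULL) → NULL
flight=D76: (no match → NULL) → NULL
flight=D82: (no match → NULL) → NULL
flight=D83: dist_km < 2903 or load_pct <= 78 → T3
flight=D91: dist_km < 2903 or load_pct <= 78 → T3
flight=D98: dist_km < 2903 or load_pct <= 78 → T3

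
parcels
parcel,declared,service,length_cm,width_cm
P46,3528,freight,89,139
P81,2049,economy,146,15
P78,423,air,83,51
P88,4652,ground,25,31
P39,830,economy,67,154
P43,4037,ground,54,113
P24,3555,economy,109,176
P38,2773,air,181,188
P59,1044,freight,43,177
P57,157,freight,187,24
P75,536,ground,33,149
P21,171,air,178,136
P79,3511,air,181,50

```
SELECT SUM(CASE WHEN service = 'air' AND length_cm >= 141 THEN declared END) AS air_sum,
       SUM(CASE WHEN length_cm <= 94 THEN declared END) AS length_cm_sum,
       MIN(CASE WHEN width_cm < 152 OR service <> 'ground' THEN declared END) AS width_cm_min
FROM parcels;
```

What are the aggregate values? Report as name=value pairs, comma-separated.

air_sum=6455, length_cm_sum=15050, width_cm_min=157

[air_sum: service = 'air' AND length_cm >= 141]
parcel=P46: ✗
parcel=P81: ✗
parcel=P78: ✗
parcel=P88: ✗
parcel=P39: ✗
parcel=P43: ✗
parcel=P24: ✗
parcel=P38: ✓ → 2773
parcel=P59: ✗
parcel=P57: ✗
parcel=P75: ✗
parcel=P21: ✓ → 171
parcel=P79: ✓ → 3511
air_sum = 2773 + 171 + 3511 = 6455
—
[length_cm_sum: length_cm <= 94]
parcel=P46: ✓ → 3528
parcel=P81: ✗
parcel=P78: ✓ → 423
parcel=P88: ✓ → 4652
parcel=P39: ✓ → 830
parcel=P43: ✓ → 4037
parcel=P24: ✗
parcel=P38: ✗
parcel=P59: ✓ → 1044
parcel=P57: ✗
parcel=P75: ✓ → 536
parcel=P21: ✗
parcel=P79: ✗
length_cm_sum = 3528 + 423 + 4652 + 830 + 4037 + 1044 + 536 = 15050
—
[width_cm_min: width_cm < 152 OR service <> 'ground']
parcel=P46: ✓ → 3528
parcel=P81: ✓ → 2049
parcel=P78: ✓ → 423
parcel=P88: ✓ → 4652
parcel=P39: ✓ → 830
parcel=P43: ✓ → 4037
parcel=P24: ✓ → 3555
parcel=P38: ✓ → 2773
parcel=P59: ✓ → 1044
parcel=P57: ✓ → 157
parcel=P75: ✓ → 536
parcel=P21: ✓ → 171
parcel=P79: ✓ → 3511
width_cm_min = MIN(3528, 2049, 423, 4652, 830, 4037, 3555, 2773, 1044, 157, 536, 171, 3511) = 157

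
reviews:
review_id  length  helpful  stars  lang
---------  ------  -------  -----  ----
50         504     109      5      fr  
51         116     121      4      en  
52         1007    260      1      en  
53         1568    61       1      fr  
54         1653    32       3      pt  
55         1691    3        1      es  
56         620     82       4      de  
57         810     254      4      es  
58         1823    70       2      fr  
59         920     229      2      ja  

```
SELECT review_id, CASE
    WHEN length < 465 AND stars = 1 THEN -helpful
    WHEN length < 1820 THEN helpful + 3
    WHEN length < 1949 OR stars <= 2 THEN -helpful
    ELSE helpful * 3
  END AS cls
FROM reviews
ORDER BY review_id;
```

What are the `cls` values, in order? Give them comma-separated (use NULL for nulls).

112, 124, 263, 64, 35, 6, 85, 257, -70, 232

review_id=50: length < 1820 → 112
review_id=51: length < 1820 → 124
review_id=52: length < 1820 → 263
review_id=53: length < 1820 → 64
review_id=54: length < 1820 → 35
review_id=55: length < 1820 → 6
review_id=56: length < 1820 → 85
review_id=57: length < 1820 → 257
review_id=58: length < 1949 OR stars <= 2 → -70
review_id=59: length < 1820 → 232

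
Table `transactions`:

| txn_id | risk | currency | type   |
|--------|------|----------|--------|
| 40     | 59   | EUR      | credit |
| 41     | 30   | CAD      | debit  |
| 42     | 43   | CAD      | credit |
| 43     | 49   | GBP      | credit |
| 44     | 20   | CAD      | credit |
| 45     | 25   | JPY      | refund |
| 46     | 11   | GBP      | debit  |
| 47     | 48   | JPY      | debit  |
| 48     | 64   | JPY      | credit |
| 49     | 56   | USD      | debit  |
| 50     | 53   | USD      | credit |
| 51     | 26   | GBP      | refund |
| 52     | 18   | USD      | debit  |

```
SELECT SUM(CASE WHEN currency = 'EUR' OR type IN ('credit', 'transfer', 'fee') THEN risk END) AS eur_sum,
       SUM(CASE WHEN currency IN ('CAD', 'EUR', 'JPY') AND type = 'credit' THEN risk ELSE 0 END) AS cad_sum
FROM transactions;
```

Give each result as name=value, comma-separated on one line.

eur_sum=288, cad_sum=186

[eur_sum: currency = 'EUR' OR type IN ('credit', 'transfer', 'fee')]
txn_id=40: ✓ → 59
txn_id=41: ✗
txn_id=42: ✓ → 43
txn_id=43: ✓ → 49
txn_id=44: ✓ → 20
txn_id=45: ✗
txn_id=46: ✗
txn_id=47: ✗
txn_id=48: ✓ → 64
txn_id=49: ✗
txn_id=50: ✓ → 53
txn_id=51: ✗
txn_id=52: ✗
eur_sum = 59 + 43 + 49 + 20 + 64 + 53 = 288
—
[cad_sum: currency IN ('CAD', 'EUR', 'JPY') AND type = 'credit']
txn_id=40: ✓ → 59
txn_id=41: ✗
txn_id=42: ✓ → 43
txn_id=43: ✗
txn_id=44: ✓ → 20
txn_id=45: ✗
txn_id=46: ✗
txn_id=47: ✗
txn_id=48: ✓ → 64
txn_id=49: ✗
txn_id=50: ✗
txn_id=51: ✗
txn_id=52: ✗
cad_sum = 59 + 43 + 20 + 64 = 186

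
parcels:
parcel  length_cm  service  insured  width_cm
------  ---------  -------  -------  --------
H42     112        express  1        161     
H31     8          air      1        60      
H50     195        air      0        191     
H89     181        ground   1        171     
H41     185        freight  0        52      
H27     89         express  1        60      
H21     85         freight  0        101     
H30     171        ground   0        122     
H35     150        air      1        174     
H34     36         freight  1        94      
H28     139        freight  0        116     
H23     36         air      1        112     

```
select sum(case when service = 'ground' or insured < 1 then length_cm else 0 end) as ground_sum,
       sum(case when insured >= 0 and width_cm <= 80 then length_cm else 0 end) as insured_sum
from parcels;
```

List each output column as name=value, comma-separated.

ground_sum=956, insured_sum=282

[ground_sum: service = 'ground' or insured < 1]
parcel=H42: ✗
parcel=H31: ✗
parcel=H50: ✓ → 195
parcel=H89: ✓ → 181
parcel=H41: ✓ → 185
parcel=H27: ✗
parcel=H21: ✓ → 85
parcel=H30: ✓ → 171
parcel=H35: ✗
parcel=H34: ✗
parcel=H28: ✓ → 139
parcel=H23: ✗
ground_sum = 195 + 181 + 185 + 85 + 171 + 139 = 956
—
[insured_sum: insured >= 0 and width_cm <= 80]
parcel=H42: ✗
parcel=H31: ✓ → 8
parcel=H50: ✗
parcel=H89: ✗
parcel=H41: ✓ → 185
parcel=H27: ✓ → 89
parcel=H21: ✗
parcel=H30: ✗
parcel=H35: ✗
parcel=H34: ✗
parcel=H28: ✗
parcel=H23: ✗
insured_sum = 8 + 185 + 89 = 282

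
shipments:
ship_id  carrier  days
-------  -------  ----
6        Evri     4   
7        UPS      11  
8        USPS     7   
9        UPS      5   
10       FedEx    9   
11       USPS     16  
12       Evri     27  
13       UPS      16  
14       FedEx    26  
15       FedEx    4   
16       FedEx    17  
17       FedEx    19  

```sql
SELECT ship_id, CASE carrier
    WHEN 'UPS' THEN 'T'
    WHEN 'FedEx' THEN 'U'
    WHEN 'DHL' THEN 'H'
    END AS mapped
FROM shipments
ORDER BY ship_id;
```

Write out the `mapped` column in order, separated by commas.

ship_id=6: (no match → NULL) → NULL
ship_id=7: carrier='UPS' → T
ship_id=8: (no match → NULL) → NULL
ship_id=9: carrier='UPS' → T
ship_id=10: carrier='FedEx' → U
ship_id=11: (no match → NULL) → NULL
ship_id=12: (no match → NULL) → NULL
ship_id=13: carrier='UPS' → T
ship_id=14: carrier='FedEx' → U
ship_id=15: carrier='FedEx' → U
ship_id=16: carrier='FedEx' → U
ship_id=17: carrier='FedEx' → U

NULL, T, NULL, T, U, NULL, NULL, T, U, U, U, U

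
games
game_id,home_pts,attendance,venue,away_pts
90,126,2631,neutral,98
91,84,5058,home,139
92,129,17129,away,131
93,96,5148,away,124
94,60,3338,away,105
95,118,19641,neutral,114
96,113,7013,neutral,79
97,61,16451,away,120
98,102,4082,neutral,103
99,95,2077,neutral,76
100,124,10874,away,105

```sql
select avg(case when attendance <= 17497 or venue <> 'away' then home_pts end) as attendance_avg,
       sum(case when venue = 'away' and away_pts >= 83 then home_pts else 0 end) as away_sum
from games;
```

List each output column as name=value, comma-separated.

attendance_avg=100.7272727273, away_sum=470

[attendance_avg: attendance <= 17497 or venue <> 'away']
game_id=90: ✓ → 126
game_id=91: ✓ → 84
game_id=92: ✓ → 129
game_id=93: ✓ → 96
game_id=94: ✓ → 60
game_id=95: ✓ → 118
game_id=96: ✓ → 113
game_id=97: ✓ → 61
game_id=98: ✓ → 102
game_id=99: ✓ → 95
game_id=100: ✓ → 124
attendance_avg = (126 + 84 + 129 + 96 + 60 + 118 + 113 + 61 + 102 + 95 + 124) / 11 = 100.7272727273
—
[away_sum: venue = 'away' and away_pts >= 83]
game_id=90: ✗
game_id=91: ✗
game_id=92: ✓ → 129
game_id=93: ✓ → 96
game_id=94: ✓ → 60
game_id=95: ✗
game_id=96: ✗
game_id=97: ✓ → 61
game_id=98: ✗
game_id=99: ✗
game_id=100: ✓ → 124
away_sum = 129 + 96 + 60 + 61 + 124 = 470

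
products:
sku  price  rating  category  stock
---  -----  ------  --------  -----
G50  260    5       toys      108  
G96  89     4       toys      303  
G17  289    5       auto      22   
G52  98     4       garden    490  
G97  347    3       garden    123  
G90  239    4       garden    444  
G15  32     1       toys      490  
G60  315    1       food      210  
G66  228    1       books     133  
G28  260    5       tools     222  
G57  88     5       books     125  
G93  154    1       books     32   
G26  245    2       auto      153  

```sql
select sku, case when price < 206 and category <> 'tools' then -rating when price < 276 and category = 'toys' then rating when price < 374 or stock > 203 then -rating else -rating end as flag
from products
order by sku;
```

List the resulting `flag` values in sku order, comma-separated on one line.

-1, -5, -2, -5, 5, -4, -5, -1, -1, -4, -1, -4, -3

sku=G15: price < 206 and category <> 'tools' → -1
sku=G17: price < 374 or stock > 203 → -5
sku=G26: price < 374 or stock > 203 → -2
sku=G28: price < 374 or stock > 203 → -5
sku=G50: price < 276 and category = 'toys' → 5
sku=G52: price < 206 and category <> 'tools' → -4
sku=G57: price < 206 and category <> 'tools' → -5
sku=G60: price < 374 or stock > 203 → -1
sku=G66: price < 374 or stock > 203 → -1
sku=G90: price < 374 or stock > 203 → -4
sku=G93: price < 206 and category <> 'tools' → -1
sku=G96: price < 206 and category <> 'tools' → -4
sku=G97: price < 374 or stock > 203 → -3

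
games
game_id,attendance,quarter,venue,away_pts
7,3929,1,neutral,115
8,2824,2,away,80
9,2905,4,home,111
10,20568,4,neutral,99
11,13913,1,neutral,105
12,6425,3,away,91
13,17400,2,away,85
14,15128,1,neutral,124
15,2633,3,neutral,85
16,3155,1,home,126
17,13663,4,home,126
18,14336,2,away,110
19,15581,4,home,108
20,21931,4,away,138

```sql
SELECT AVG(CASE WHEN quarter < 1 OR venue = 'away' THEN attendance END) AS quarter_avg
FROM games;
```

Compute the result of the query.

game_id=7: ✗
game_id=8: ✓ → 2824
game_id=9: ✗
game_id=10: ✗
game_id=11: ✗
game_id=12: ✓ → 6425
game_id=13: ✓ → 17400
game_id=14: ✗
game_id=15: ✗
game_id=16: ✗
game_id=17: ✗
game_id=18: ✓ → 14336
game_id=19: ✗
game_id=20: ✓ → 21931
quarter_avg = (2824 + 6425 + 17400 + 14336 + 21931) / 5 = 12583.2

12583.2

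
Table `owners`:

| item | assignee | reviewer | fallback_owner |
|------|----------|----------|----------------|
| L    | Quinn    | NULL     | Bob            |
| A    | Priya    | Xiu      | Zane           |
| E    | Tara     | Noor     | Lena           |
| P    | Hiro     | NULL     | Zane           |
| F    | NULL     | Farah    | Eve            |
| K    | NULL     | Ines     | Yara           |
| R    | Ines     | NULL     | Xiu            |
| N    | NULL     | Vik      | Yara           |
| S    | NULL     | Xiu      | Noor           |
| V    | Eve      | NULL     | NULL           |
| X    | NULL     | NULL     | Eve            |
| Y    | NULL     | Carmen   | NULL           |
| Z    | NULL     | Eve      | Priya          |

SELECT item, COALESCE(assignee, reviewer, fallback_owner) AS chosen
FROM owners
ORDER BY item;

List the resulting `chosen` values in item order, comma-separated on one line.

Priya, Tara, Farah, Ines, Quinn, Vik, Hiro, Ines, Xiu, Eve, Eve, Carmen, Eve

item=A: assignee=Priya → Priya
item=E: assignee=Tara → Tara
item=F: assignee=NULL, reviewer=Farah → Farah
item=K: assignee=NULL, reviewer=Ines → Ines
item=L: assignee=Quinn → Quinn
item=N: assignee=NULL, reviewer=Vik → Vik
item=P: assignee=Hiro → Hiro
item=R: assignee=Ines → Ines
item=S: assignee=NULL, reviewer=Xiu → Xiu
item=V: assignee=Eve → Eve
item=X: assignee=NULL, reviewer=NULL, fallback_owner=Eve → Eve
item=Y: assignee=NULL, reviewer=Carmen → Carmen
item=Z: assignee=NULL, reviewer=Eve → Eve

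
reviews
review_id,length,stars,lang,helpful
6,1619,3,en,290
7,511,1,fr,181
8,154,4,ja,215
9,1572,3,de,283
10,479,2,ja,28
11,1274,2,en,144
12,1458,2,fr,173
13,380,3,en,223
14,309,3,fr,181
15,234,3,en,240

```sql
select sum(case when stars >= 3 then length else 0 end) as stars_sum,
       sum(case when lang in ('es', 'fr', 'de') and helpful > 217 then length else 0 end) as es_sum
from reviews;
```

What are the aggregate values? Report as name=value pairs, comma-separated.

stars_sum=4268, es_sum=1572

[stars_sum: stars >= 3]
review_id=6: ✓ → 1619
review_id=7: ✗
review_id=8: ✓ → 154
review_id=9: ✓ → 1572
review_id=10: ✗
review_id=11: ✗
review_id=12: ✗
review_id=13: ✓ → 380
review_id=14: ✓ → 309
review_id=15: ✓ → 234
stars_sum = 1619 + 154 + 1572 + 380 + 309 + 234 = 4268
—
[es_sum: lang in ('es', 'fr', 'de') and helpful > 217]
review_id=6: ✗
review_id=7: ✗
review_id=8: ✗
review_id=9: ✓ → 1572
review_id=10: ✗
review_id=11: ✗
review_id=12: ✗
review_id=13: ✗
review_id=14: ✗
review_id=15: ✗
es_sum = 1572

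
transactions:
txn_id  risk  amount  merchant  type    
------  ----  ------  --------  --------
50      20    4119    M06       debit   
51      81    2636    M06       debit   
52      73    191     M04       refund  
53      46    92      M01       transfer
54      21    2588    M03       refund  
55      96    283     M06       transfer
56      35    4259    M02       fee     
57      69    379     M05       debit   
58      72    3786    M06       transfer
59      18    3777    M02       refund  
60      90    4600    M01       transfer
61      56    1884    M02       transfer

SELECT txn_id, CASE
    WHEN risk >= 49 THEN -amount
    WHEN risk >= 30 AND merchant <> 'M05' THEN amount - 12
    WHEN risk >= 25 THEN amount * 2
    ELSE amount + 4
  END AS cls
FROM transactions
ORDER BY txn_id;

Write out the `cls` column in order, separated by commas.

4123, -2636, -191, 80, 2592, -283, 4247, -379, -3786, 3781, -4600, -1884

txn_id=50: ELSE → 4123
txn_id=51: risk >= 49 → -2636
txn_id=52: risk >= 49 → -191
txn_id=53: risk >= 30 AND merchant <> 'M05' → 80
txn_id=54: ELSE → 2592
txn_id=55: risk >= 49 → -283
txn_id=56: risk >= 30 AND merchant <> 'M05' → 4247
txn_id=57: risk >= 49 → -379
txn_id=58: risk >= 49 → -3786
txn_id=59: ELSE → 3781
txn_id=60: risk >= 49 → -4600
txn_id=61: risk >= 49 → -1884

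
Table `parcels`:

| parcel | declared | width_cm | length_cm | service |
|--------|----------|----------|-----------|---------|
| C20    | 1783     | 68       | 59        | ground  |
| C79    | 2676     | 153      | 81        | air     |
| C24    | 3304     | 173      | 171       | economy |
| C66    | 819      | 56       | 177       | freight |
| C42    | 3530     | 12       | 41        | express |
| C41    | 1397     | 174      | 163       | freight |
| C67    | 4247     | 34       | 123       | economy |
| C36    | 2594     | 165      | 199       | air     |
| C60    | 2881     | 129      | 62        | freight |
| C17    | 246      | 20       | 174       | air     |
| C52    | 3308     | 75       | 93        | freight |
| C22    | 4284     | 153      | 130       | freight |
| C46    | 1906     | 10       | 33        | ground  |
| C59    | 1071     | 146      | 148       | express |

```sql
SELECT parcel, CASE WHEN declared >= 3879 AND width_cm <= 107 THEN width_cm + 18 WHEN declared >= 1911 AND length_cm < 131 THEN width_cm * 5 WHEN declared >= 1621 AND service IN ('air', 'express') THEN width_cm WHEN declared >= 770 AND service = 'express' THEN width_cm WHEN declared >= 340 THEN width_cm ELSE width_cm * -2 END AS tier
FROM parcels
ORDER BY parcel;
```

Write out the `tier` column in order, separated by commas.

parcel=C17: ELSE → -40
parcel=C20: declared >= 340 → 68
parcel=C22: declared >= 1911 AND length_cm < 131 → 765
parcel=C24: declared >= 340 → 173
parcel=C36: declared >= 1621 AND service IN ('air', 'express') → 165
parcel=C41: declared >= 340 → 174
parcel=C42: declared >= 1911 AND length_cm < 131 → 60
parcel=C46: declared >= 340 → 10
parcel=C52: declared >= 1911 AND length_cm < 131 → 375
parcel=C59: declared >= 770 AND service = 'express' → 146
parcel=C60: declared >= 1911 AND length_cm < 131 → 645
parcel=C66: declared >= 340 → 56
parcel=C67: declared >= 3879 AND width_cm <= 107 → 52
parcel=C79: declared >= 1911 AND length_cm < 131 → 765

-40, 68, 765, 173, 165, 174, 60, 10, 375, 146, 645, 56, 52, 765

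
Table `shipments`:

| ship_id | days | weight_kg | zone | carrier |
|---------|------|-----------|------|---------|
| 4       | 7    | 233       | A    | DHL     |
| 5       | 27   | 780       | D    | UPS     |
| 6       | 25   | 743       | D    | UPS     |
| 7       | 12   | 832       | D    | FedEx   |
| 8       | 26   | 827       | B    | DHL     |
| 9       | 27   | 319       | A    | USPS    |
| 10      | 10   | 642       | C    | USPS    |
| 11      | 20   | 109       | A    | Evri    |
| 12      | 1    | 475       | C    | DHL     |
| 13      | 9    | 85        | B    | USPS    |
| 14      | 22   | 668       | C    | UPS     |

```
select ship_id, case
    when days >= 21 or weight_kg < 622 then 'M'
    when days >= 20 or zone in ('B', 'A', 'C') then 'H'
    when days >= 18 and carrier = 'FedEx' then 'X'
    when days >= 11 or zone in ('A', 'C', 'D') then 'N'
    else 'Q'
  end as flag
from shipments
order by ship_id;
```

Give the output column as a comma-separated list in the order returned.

M, M, M, N, M, M, H, M, M, M, M

ship_id=4: days >= 21 or weight_kg < 622 → M
ship_id=5: days >= 21 or weight_kg < 622 → M
ship_id=6: days >= 21 or weight_kg < 622 → M
ship_id=7: days >= 11 or zone in ('A', 'C', 'D') → N
ship_id=8: days >= 21 or weight_kg < 622 → M
ship_id=9: days >= 21 or weight_kg < 622 → M
ship_id=10: days >= 20 or zone in ('B', 'A', 'C') → H
ship_id=11: days >= 21 or weight_kg < 622 → M
ship_id=12: days >= 21 or weight_kg < 622 → M
ship_id=13: days >= 21 or weight_kg < 622 → M
ship_id=14: days >= 21 or weight_kg < 622 → M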